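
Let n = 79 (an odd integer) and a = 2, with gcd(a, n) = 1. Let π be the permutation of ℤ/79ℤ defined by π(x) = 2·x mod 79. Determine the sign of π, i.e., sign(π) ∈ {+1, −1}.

Start at x=13: 13 → 26 → 52 → 25 → 50 → 21 → 42 → … (one orbit).
π_2 has 3 disjoint cycles with lengths [39, 39, 1] on {0,…,78}.
3 cycles on 79: each ℓ→(−1)^(ℓ−1), product (−1)^76 = +1.
Zolotarev: (2|79) = +1, matching the cycle-count sign.

+1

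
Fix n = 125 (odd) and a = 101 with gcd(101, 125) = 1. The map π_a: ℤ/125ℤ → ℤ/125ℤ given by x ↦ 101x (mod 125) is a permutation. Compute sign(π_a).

+1

Orbit of 76 under x↦101x: [76, 51, 26, 1, 101]… (length divides ord_125(101)).
π_101 has 45 disjoint cycles with lengths [5, 5, 5, 5, 5, 5, 5, 5, 5, 5, 5, 5, 5, 5, 5, 5, 5, 5, 5, 5, 1, 1, 1, 1, 1, 1, 1, 1, 1, 1, 1, 1, 1, 1, 1, 1, 1, 1, 1, 1, 1, 1, 1, 1, 1] on {0,…,124}.
Σ(ℓ_i−1) = 125−45 = 80; sign = (−1)^80 = +1.
Via Zolotarev, sign(π_{101}) = (101|125) = +1.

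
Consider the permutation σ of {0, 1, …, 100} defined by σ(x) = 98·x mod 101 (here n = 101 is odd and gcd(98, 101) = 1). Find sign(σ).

-1

Orbit of 7 under x↦98x: [7, 80, 63, 13, 62, 16, 53]… (length divides ord_101(98)).
Cycle lengths of π_98 on ℤ/101ℤ: [100, 1]; 2 cycles in total.
2 cycles on 101: each ℓ→(−1)^(ℓ−1), product (−1)^99 = -1.
Zolotarev: (98|101) = -1, matching the cycle-count sign.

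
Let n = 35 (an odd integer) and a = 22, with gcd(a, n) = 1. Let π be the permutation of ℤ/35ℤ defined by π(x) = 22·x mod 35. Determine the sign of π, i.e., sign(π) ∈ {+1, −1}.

-1

Orbit of 22 under x↦22x: [22, 29, 8, 1]… (length divides ord_35(22)).
Decompose π into cycles: lengths [4, 4, 4, 4, 4, 4, 4, 1, 1, 1, 1, 1, 1, 1] (14 cycles, including the fixed point 0).
Σ(ℓ_i−1) = 35−14 = 21; sign = (−1)^21 = -1.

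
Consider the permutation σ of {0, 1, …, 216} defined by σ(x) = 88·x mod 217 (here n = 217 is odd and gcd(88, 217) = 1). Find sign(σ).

Orbit of 149 under x↦88x: [149, 92, 67, 37, 1, 88]… (length divides ord_217(88)).
Cycle lengths of π_88 on ℤ/217ℤ: [6, 6, 6, 6, 6, 6, 6, 6, 6, 6, 6, 6, 6, 6, 6, 6, 6, 6, 6, 6, 6, 6, 6, 6, 6, 6, 6, 6, 6, 6, 6, 6, 6, 6, 6, 3, 3, 1]; 38 cycles in total.
n − c = 217 − 38 = 179; sign = (−1)^179 = -1.

-1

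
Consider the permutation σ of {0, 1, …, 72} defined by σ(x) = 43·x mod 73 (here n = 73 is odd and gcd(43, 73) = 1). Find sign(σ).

-1

Trace 70: π^k(70) = [70, 17, 1, 43, 24, 10, 65] for k=0..6.
π_43 has 4 disjoint cycles with lengths [24, 24, 24, 1] on {0,…,72}.
Σ(ℓ_i−1) = 73−4 = 69; sign = (−1)^69 = -1.
Zolotarev: (43|73) = -1, matching the cycle-count sign.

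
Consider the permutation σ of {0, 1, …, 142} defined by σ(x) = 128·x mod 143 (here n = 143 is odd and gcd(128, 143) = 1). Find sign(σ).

Trace 138: π^k(138) = [138, 75, 19, 1, 128, 82, 57] for k=0..6.
π_128 has 5 disjoint cycles with lengths [60, 60, 12, 10, 1] on {0,…,142}.
sign(π) = (−1)^{n − #cycles} = (−1)^{143−5} = (−1)^138 = +1.
Check: (128/143) = +1 by Zolotarev.

+1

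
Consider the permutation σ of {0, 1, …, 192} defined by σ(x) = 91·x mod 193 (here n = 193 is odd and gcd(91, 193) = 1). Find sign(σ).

-1

Orbit of 168 under x↦91x: [168, 41, 64, 34, 6, 160, 85]… (length divides ord_193(91)).
Cycle lengths of π_91 on ℤ/193ℤ: [192, 1]; 2 cycles in total.
193 − 2 = 191 transpositions; sign(π) = (−1)^191 = -1.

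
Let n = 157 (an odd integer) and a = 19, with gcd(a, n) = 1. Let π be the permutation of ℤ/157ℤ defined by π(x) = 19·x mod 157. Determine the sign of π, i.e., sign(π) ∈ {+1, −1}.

Orbit of 47 under x↦19x: [47, 108, 11, 52, 46, 89, 121]… (length divides ord_157(19)).
Decompose π into cycles: lengths [39, 39, 39, 39, 1] (5 cycles, including the fixed point 0).
With 5 cycles on 157 points, sign = (−1)^{157−5} = +1.
Zolotarev: (19|157) = +1, matching the cycle-count sign.

+1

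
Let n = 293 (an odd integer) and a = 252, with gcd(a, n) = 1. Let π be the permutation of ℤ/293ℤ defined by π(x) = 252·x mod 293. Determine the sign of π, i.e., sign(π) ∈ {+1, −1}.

-1

Orbit of 289 under x↦252x: [289, 164, 15, 264, 17, 182, 156]… (length divides ord_293(252)).
2 cycles of lengths [292, 1].
sign(π) = (−1)^{n − #cycles} = (−1)^{293−2} = (−1)^291 = -1.
Check: (252/293) = -1 by Zolotarev.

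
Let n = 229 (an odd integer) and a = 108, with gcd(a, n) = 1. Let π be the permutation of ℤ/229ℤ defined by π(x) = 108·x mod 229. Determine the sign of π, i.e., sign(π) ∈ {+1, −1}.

+1

Trace 104: π^k(104) = [104, 11, 43, 64, 42, 185, 57] for k=0..6.
Decompose π into cycles: lengths [38, 38, 38, 38, 38, 38, 1] (7 cycles, including the fixed point 0).
229 − 7 = 222 transpositions; sign(π) = (−1)^222 = +1.
The Jacobi symbol (108|229) = +1 (Zolotarev) agrees.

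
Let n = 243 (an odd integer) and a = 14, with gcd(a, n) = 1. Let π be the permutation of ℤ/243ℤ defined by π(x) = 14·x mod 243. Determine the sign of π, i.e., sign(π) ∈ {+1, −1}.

-1

Orbit of 238 under x↦14x: [238, 173, 235, 131, 133, 161, 67]… (length divides ord_243(14)).
The orbit structure of x ↦ 14x mod 243: 6 orbits of sizes [162, 54, 18, 6, 2, 1].
6 cycles on 243: each ℓ→(−1)^(ℓ−1), product (−1)^237 = -1.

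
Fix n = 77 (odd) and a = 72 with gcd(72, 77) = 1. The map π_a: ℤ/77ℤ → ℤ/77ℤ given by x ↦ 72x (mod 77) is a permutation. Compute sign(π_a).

-1

Start at x=37: 37 → 46 → 1 → 72 → 25 → 29 → 9 → … (one orbit).
Cycle type of π: 30×2 + 10 + 3×2 + 1; total 6 cycles.
sign(π) = (−1)^{n − #cycles} = (−1)^{77−6} = (−1)^71 = -1.
Via Zolotarev, sign(π_{72}) = (72|77) = -1.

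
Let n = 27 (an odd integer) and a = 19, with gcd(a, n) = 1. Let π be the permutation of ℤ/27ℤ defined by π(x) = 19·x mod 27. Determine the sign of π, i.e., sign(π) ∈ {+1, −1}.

Start at x=1: 1 → 19 → 10 → 1 (one orbit).
Cycle lengths of π_19 on ℤ/27ℤ: [3, 3, 3, 3, 3, 3, 1, 1, 1, 1, 1, 1, 1, 1, 1]; 15 cycles in total.
n − c = 27 − 15 = 12; sign = (−1)^12 = +1.
Check: (19/27) = +1 by Zolotarev.

+1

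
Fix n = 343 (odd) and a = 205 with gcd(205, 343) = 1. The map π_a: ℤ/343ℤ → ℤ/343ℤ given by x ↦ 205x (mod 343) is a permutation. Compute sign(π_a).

+1

Start at x=99: 99 → 58 → 228 → 92 → 338 → 4 → 134 → … (one orbit).
The orbit structure of x ↦ 205x mod 343: 7 orbits of sizes [147, 147, 21, 21, 3, 3, 1].
Σ(ℓ_i−1) = 343−7 = 336; sign = (−1)^336 = +1.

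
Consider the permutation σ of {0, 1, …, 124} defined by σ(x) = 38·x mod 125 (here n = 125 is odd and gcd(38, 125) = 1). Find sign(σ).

-1

Orbit of 114 under x↦38x: [114, 82, 116, 33, 4, 27, 26]… (length divides ord_125(38)).
4 cycles of lengths [100, 20, 4, 1].
With 4 cycles on 125 points, sign = (−1)^{125−4} = -1.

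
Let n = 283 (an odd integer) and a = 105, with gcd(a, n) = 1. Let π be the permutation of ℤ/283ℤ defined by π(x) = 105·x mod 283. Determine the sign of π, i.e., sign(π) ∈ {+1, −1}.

Trace 81: π^k(81) = [81, 15, 160, 103, 61, 179, 117] for k=0..6.
π_105 has 3 disjoint cycles with lengths [141, 141, 1] on {0,…,282}.
With 3 cycles on 283 points, sign = (−1)^{283−3} = +1.
Zolotarev: (105|283) = +1, matching the cycle-count sign.

+1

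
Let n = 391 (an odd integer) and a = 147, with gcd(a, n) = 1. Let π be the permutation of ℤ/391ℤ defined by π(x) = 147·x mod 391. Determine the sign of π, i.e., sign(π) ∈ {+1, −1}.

-1

Orbit of 108 under x↦147x: [108, 236, 284, 302, 211, 128, 48]… (length divides ord_391(147)).
Cycle type of π: 176×2 + 16 + 11×2 + 1; total 6 cycles.
6 cycles on 391: each ℓ→(−1)^(ℓ−1), product (−1)^385 = -1.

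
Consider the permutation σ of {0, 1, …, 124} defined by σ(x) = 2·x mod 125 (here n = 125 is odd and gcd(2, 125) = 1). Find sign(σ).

Start at x=89: 89 → 53 → 106 → 87 → 49 → 98 → 71 → … (one orbit).
4 cycles of lengths [100, 20, 4, 1].
125 − 4 = 121 transpositions; sign(π) = (−1)^121 = -1.
The Jacobi symbol (2|125) = -1 (Zolotarev) agrees.

-1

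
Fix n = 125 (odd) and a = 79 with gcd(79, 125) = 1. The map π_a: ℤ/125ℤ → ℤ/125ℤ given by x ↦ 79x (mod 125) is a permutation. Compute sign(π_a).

Start at x=64: 64 → 56 → 49 → 121 → 59 → 36 → 94 → … (one orbit).
The orbit structure of x ↦ 79x mod 125: 7 orbits of sizes [50, 50, 10, 10, 2, 2, 1].
With 7 cycles on 125 points, sign = (−1)^{125−7} = +1.

+1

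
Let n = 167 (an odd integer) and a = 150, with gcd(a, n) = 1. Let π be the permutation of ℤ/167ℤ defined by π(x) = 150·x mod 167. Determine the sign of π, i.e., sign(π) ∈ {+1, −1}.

+1

Start at x=133: 133 → 77 → 27 → 42 → 121 → 114 → 66 → … (one orbit).
Cycle type of π: 83×2 + 1; total 3 cycles.
167 − 3 = 164 transpositions; sign(π) = (−1)^164 = +1.
Via Zolotarev, sign(π_{150}) = (150|167) = +1.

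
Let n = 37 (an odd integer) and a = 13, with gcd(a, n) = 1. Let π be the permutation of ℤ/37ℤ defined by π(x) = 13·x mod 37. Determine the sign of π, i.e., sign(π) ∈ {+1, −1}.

-1

Trace 16: π^k(16) = [16, 23, 3, 2, 26, 5, 28] for k=0..6.
Cycle lengths of π_13 on ℤ/37ℤ: [36, 1]; 2 cycles in total.
With 2 cycles on 37 points, sign = (−1)^{37−2} = -1.
Check: (13/37) = -1 by Zolotarev.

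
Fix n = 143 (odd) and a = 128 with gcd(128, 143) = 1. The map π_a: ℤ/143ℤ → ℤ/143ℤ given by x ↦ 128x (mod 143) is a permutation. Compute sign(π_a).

Trace 3: π^k(3) = [3, 98, 103, 28, 9, 8, 23] for k=0..6.
The orbit structure of x ↦ 128x mod 143: 5 orbits of sizes [60, 60, 12, 10, 1].
sign(π) = (−1)^{n − #cycles} = (−1)^{143−5} = (−1)^138 = +1.

+1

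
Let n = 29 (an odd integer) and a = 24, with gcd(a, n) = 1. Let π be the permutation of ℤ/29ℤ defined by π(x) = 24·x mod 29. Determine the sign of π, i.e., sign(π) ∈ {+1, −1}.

Orbit of 20 under x↦24x: [20, 16, 7, 23, 1, 24, 25]… (length divides ord_29(24)).
π_24 has 5 disjoint cycles with lengths [7, 7, 7, 7, 1] on {0,…,28}.
Σ(ℓ_i−1) = 29−5 = 24; sign = (−1)^24 = +1.
(24|29)_J = +1 (Zolotarev's lemma cross-check).

+1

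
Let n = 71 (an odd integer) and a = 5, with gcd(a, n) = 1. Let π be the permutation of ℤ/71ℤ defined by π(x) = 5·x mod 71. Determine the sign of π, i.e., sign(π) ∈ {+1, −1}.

+1

Start at x=57: 57 → 1 → 5 → 25 → 54 → 57 (one orbit).
The orbit structure of x ↦ 5x mod 71: 15 orbits of sizes [5, 5, 5, 5, 5, 5, 5, 5, 5, 5, 5, 5, 5, 5, 1].
With 15 cycles on 71 points, sign = (−1)^{71−15} = +1.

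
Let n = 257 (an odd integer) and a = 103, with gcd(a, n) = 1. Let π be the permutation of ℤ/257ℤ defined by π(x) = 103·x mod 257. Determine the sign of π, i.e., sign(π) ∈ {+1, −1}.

-1

Start at x=215: 215 → 43 → 60 → 12 → 208 → 93 → 70 → … (one orbit).
The orbit structure of x ↦ 103x mod 257: 2 orbits of sizes [256, 1].
sign(π) = (−1)^{n − #cycles} = (−1)^{257−2} = (−1)^255 = -1.
Zolotarev: (103|257) = -1, matching the cycle-count sign.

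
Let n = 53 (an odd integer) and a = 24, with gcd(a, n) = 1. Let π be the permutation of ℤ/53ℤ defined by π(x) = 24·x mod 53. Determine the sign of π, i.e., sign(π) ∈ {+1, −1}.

Orbit of 46 under x↦24x: [46, 44, 49, 10, 28, 36, 16]… (length divides ord_53(24)).
The orbit structure of x ↦ 24x mod 53: 5 orbits of sizes [13, 13, 13, 13, 1].
With 5 cycles on 53 points, sign = (−1)^{53−5} = +1.
(24|53)_J = +1 (Zolotarev's lemma cross-check).

+1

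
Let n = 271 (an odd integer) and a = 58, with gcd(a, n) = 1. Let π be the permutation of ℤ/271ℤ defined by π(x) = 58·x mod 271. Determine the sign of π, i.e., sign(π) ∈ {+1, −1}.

-1

Orbit of 89 under x↦58x: [89, 13, 212, 101, 167, 201, 5]… (length divides ord_271(58)).
2 cycles of lengths [270, 1].
sign(π) = (−1)^{n − #cycles} = (−1)^{271−2} = (−1)^269 = -1.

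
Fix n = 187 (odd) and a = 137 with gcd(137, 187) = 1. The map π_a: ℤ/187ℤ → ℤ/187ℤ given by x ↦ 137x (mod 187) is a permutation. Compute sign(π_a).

Start at x=103: 103 → 86 → 1 → 137 → 69 → 103 (one orbit).
Cycle lengths of π_137 on ℤ/187ℤ: [5, 5, 5, 5, 5, 5, 5, 5, 5, 5, 5, 5, 5, 5, 5, 5, 5, 5, 5, 5, 5, 5, 5, 5, 5, 5, 5, 5, 5, 5, 5, 5, 5, 5, 1, 1, 1, 1, 1, 1, 1, 1, 1, 1, 1, 1, 1, 1, 1, 1, 1]; 51 cycles in total.
With 51 cycles on 187 points, sign = (−1)^{187−51} = +1.
Zolotarev: (137|187) = +1, matching the cycle-count sign.

+1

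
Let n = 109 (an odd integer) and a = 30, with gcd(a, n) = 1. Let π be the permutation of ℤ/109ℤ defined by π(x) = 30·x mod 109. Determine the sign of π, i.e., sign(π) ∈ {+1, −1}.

Trace 31: π^k(31) = [31, 58, 105, 98, 106, 19, 25] for k=0..6.
Cycle lengths of π_30 on ℤ/109ℤ: [108, 1]; 2 cycles in total.
2 cycles on 109: each ℓ→(−1)^(ℓ−1), product (−1)^107 = -1.

-1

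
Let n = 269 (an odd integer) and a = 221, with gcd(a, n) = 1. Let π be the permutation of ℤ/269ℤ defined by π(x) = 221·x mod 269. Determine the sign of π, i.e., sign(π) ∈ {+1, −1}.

Orbit of 11 under x↦221x: [11, 10, 58, 175, 208, 238, 143]… (length divides ord_269(221)).
2 cycles of lengths [268, 1].
n − c = 269 − 2 = 267; sign = (−1)^267 = -1.

-1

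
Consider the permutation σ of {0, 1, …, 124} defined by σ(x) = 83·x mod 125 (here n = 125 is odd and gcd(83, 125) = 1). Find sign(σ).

-1

Trace 89: π^k(89) = [89, 12, 121, 43, 69, 102, 91] for k=0..6.
Cycle lengths of π_83 on ℤ/125ℤ: [100, 20, 4, 1]; 4 cycles in total.
n − c = 125 − 4 = 121; sign = (−1)^121 = -1.
The Jacobi symbol (83|125) = -1 (Zolotarev) agrees.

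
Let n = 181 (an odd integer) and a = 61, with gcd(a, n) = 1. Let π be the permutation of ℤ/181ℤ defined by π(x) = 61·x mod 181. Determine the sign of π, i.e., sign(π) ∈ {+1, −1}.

-1

Trace 89: π^k(89) = [89, 180, 120, 80, 174, 116, 17] for k=0..6.
Cycle lengths of π_61 on ℤ/181ℤ: [36, 36, 36, 36, 36, 1]; 6 cycles in total.
n − c = 181 − 6 = 175; sign = (−1)^175 = -1.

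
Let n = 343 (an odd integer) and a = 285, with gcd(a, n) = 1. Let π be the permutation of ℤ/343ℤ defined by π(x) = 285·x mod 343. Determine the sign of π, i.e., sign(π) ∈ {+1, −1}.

Trace 293: π^k(293) = [293, 156, 213, 337, 5, 53, 13] for k=0..6.
Decompose π into cycles: lengths [294, 42, 6, 1] (4 cycles, including the fixed point 0).
4 cycles on 343: each ℓ→(−1)^(ℓ−1), product (−1)^339 = -1.

-1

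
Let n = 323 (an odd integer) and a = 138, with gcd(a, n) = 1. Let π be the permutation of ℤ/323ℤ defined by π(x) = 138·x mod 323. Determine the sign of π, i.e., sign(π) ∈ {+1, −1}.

Start at x=16: 16 → 270 → 115 → 43 → 120 → 87 → 55 → … (one orbit).
π_138 has 9 disjoint cycles with lengths [72, 72, 72, 72, 9, 9, 8, 8, 1] on {0,…,322}.
323 − 9 = 314 transpositions; sign(π) = (−1)^314 = +1.
(138|323)_J = +1 (Zolotarev's lemma cross-check).

+1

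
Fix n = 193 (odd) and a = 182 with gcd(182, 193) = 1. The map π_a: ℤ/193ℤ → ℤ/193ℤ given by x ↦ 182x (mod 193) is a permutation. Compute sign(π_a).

-1

Trace 74: π^k(74) = [74, 151, 76, 129, 125, 169, 71] for k=0..6.
Decompose π into cycles: lengths [64, 64, 64, 1] (4 cycles, including the fixed point 0).
sign(π) = (−1)^{n − #cycles} = (−1)^{193−4} = (−1)^189 = -1.
Check: (182/193) = -1 by Zolotarev.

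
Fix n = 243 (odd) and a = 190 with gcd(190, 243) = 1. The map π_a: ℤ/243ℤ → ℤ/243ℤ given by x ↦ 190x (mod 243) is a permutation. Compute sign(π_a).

Start at x=163: 163 → 109 → 55 → 1 → 190 → 136 → 82 → … (one orbit).
The orbit structure of x ↦ 190x mod 243: 63 orbits of sizes [9, 9, 9, 9, 9, 9, 9, 9, 9, 9, 9, 9, 9, 9, 9, 9, 9, 9, 3, 3, 3, 3, 3, 3, 3, 3, 3, 3, 3, 3, 3, 3, 3, 3, 3, 3, 1, 1, 1, 1, 1, 1, 1, 1, 1, 1, 1, 1, 1, 1, 1, 1, 1, 1, 1, 1, 1, 1, 1, 1, 1, 1, 1].
sign(π) = (−1)^{n − #cycles} = (−1)^{243−63} = (−1)^180 = +1.
Check: (190/243) = +1 by Zolotarev.

+1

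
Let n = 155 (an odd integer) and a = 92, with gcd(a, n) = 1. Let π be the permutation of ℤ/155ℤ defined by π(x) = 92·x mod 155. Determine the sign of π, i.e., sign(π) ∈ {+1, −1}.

Start at x=123: 123 → 1 → 92 → 94 → 123 (one orbit).
Cycle type of π: 4×31 + 2×15 + 1; total 47 cycles.
n − c = 155 − 47 = 108; sign = (−1)^108 = +1.

+1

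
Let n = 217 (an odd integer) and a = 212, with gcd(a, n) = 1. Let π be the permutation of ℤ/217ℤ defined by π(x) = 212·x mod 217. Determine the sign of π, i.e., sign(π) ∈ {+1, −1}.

-1

Start at x=1: 1 → 212 → 25 → 92 → 191 → 130 → 1 (one orbit).
Decompose π into cycles: lengths [6, 6, 6, 6, 6, 6, 6, 6, 6, 6, 6, 6, 6, 6, 6, 6, 6, 6, 6, 6, 6, 6, 6, 6, 6, 6, 6, 6, 6, 6, 6, 6, 6, 6, 6, 3, 3, 1] (38 cycles, including the fixed point 0).
38 cycles on 217: each ℓ→(−1)^(ℓ−1), product (−1)^179 = -1.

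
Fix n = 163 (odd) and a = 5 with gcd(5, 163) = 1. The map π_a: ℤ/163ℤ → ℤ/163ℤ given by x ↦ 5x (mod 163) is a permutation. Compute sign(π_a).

Trace 48: π^k(48) = [48, 77, 59, 132, 8, 40, 37] for k=0..6.
Cycle lengths of π_5 on ℤ/163ℤ: [54, 54, 54, 1]; 4 cycles in total.
Σ(ℓ_i−1) = 163−4 = 159; sign = (−1)^159 = -1.

-1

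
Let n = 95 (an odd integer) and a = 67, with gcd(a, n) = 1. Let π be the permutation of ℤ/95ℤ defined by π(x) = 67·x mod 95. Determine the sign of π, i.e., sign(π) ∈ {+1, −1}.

+1

Start at x=24: 24 → 88 → 6 → 22 → 49 → 53 → 36 → … (one orbit).
π_67 has 5 disjoint cycles with lengths [36, 36, 18, 4, 1] on {0,…,94}.
Σ(ℓ_i−1) = 95−5 = 90; sign = (−1)^90 = +1.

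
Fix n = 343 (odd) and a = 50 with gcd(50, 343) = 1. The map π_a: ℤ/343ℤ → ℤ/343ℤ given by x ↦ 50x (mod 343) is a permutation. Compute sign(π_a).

+1

Trace 246: π^k(246) = [246, 295, 1, 50, 99, 148, 197] for k=0..6.
91 cycles of lengths [7, 7, 7, 7, 7, 7, 7, 7, 7, 7, 7, 7, 7, 7, 7, 7, 7, 7, 7, 7, 7, 7, 7, 7, 7, 7, 7, 7, 7, 7, 7, 7, 7, 7, 7, 7, 7, 7, 7, 7, 7, 7, 1, 1, 1, 1, 1, 1, 1, 1, 1, 1, 1, 1, 1, 1, 1, 1, 1, 1, 1, 1, 1, 1, 1, 1, 1, 1, 1, 1, 1, 1, 1, 1, 1, 1, 1, 1, 1, 1, 1, 1, 1, 1, 1, 1, 1, 1, 1, 1, 1].
Σ(ℓ_i−1) = 343−91 = 252; sign = (−1)^252 = +1.
Zolotarev: (50|343) = +1, matching the cycle-count sign.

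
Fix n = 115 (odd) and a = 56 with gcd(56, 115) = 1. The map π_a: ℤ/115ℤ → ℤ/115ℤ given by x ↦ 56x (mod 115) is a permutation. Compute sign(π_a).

Trace 91: π^k(91) = [91, 36, 61, 81, 51, 96, 86] for k=0..6.
10 cycles of lengths [22, 22, 22, 22, 22, 1, 1, 1, 1, 1].
n − c = 115 − 10 = 105; sign = (−1)^105 = -1.

-1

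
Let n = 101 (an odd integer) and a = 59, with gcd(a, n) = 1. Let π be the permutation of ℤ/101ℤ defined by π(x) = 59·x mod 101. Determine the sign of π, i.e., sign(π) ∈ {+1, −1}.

Trace 31: π^k(31) = [31, 11, 43, 12, 1, 59, 47] for k=0..6.
Cycle lengths of π_59 on ℤ/101ℤ: [100, 1]; 2 cycles in total.
101 − 2 = 99 transpositions; sign(π) = (−1)^99 = -1.

-1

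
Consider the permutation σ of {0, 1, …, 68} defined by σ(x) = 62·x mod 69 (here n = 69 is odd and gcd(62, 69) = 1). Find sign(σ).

-1

Start at x=41: 41 → 58 → 8 → 13 → 47 → 16 → 26 → … (one orbit).
The orbit structure of x ↦ 62x mod 69: 6 orbits of sizes [22, 22, 11, 11, 2, 1].
69 − 6 = 63 transpositions; sign(π) = (−1)^63 = -1.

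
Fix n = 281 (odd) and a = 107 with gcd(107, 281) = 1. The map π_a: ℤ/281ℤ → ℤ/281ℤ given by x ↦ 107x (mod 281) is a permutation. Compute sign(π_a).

-1

Trace 230: π^k(230) = [230, 163, 19, 66, 37, 25, 146] for k=0..6.
Cycle type of π: 280 + 1; total 2 cycles.
n − c = 281 − 2 = 279; sign = (−1)^279 = -1.
Via Zolotarev, sign(π_{107}) = (107|281) = -1.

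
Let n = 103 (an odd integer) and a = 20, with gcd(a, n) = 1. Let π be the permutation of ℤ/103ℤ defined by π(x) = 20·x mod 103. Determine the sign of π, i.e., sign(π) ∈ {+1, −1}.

-1

Start at x=83: 83 → 12 → 34 → 62 → 4 → 80 → 55 → … (one orbit).
π_20 has 2 disjoint cycles with lengths [102, 1] on {0,…,102}.
With 2 cycles on 103 points, sign = (−1)^{103−2} = -1.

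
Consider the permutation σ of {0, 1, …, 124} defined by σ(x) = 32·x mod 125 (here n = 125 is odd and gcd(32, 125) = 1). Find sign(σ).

Trace 99: π^k(99) = [99, 43, 1, 32, 24, 18, 76] for k=0..6.
Decompose π into cycles: lengths [20, 20, 20, 20, 20, 4, 4, 4, 4, 4, 4, 1] (12 cycles, including the fixed point 0).
sign(π) = (−1)^{n − #cycles} = (−1)^{125−12} = (−1)^113 = -1.
Check: (32/125) = -1 by Zolotarev.

-1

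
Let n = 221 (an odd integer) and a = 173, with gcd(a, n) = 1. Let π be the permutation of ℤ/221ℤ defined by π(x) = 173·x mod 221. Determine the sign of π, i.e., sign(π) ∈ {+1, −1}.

-1

Start at x=152: 152 → 218 → 144 → 160 → 55 → 12 → 87 → … (one orbit).
Cycle type of π: 48×4 + 16 + 6×2 + 1; total 8 cycles.
n − c = 221 − 8 = 213; sign = (−1)^213 = -1.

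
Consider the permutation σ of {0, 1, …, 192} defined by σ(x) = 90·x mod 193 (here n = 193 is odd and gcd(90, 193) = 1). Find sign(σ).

-1

Trace 142: π^k(142) = [142, 42, 113, 134, 94, 161, 15] for k=0..6.
Cycle type of π: 192 + 1; total 2 cycles.
193 − 2 = 191 transpositions; sign(π) = (−1)^191 = -1.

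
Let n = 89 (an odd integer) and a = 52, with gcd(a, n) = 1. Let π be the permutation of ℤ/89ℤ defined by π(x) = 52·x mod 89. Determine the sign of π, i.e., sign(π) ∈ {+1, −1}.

Orbit of 88 under x↦52x: [88, 37, 55, 12, 1, 52, 34]… (length divides ord_89(52)).
Decompose π into cycles: lengths [8, 8, 8, 8, 8, 8, 8, 8, 8, 8, 8, 1] (12 cycles, including the fixed point 0).
12 cycles on 89: each ℓ→(−1)^(ℓ−1), product (−1)^77 = -1.
The Jacobi symbol (52|89) = -1 (Zolotarev) agrees.

-1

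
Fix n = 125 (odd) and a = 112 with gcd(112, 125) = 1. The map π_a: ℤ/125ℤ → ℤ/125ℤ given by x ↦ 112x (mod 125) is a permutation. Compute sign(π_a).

-1

Orbit of 111 under x↦112x: [111, 57, 9, 8, 21, 102, 49]… (length divides ord_125(112)).
Cycle lengths of π_112 on ℤ/125ℤ: [100, 20, 4, 1]; 4 cycles in total.
sign(π) = (−1)^{n − #cycles} = (−1)^{125−4} = (−1)^121 = -1.
Zolotarev: (112|125) = -1, matching the cycle-count sign.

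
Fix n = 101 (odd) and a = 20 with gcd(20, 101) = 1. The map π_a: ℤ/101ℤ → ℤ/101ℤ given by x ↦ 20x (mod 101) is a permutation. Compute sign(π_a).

+1

Start at x=47: 47 → 31 → 14 → 78 → 45 → 92 → 22 → … (one orbit).
Cycle type of π: 50×2 + 1; total 3 cycles.
101 − 3 = 98 transpositions; sign(π) = (−1)^98 = +1.
Zolotarev: (20|101) = +1, matching the cycle-count sign.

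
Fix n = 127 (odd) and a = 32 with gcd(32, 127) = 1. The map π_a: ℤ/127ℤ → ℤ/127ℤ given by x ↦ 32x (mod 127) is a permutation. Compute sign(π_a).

Trace 1: π^k(1) = [1, 32, 8, 2, 64, 16, 4] for k=0..6.
19 cycles of lengths [7, 7, 7, 7, 7, 7, 7, 7, 7, 7, 7, 7, 7, 7, 7, 7, 7, 7, 1].
With 19 cycles on 127 points, sign = (−1)^{127−19} = +1.
Zolotarev: (32|127) = +1, matching the cycle-count sign.

+1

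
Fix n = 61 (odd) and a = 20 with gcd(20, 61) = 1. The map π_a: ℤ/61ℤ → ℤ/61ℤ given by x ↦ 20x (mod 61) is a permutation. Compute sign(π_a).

Orbit of 20 under x↦20x: [20, 34, 9, 58, 1]… (length divides ord_61(20)).
13 cycles of lengths [5, 5, 5, 5, 5, 5, 5, 5, 5, 5, 5, 5, 1].
13 cycles on 61: each ℓ→(−1)^(ℓ−1), product (−1)^48 = +1.
Check: (20/61) = +1 by Zolotarev.

+1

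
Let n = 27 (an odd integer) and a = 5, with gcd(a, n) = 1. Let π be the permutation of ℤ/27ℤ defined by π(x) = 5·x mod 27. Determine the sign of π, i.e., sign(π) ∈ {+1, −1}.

Orbit of 4 under x↦5x: [4, 20, 19, 14, 16, 26, 22]… (length divides ord_27(5)).
Cycle lengths of π_5 on ℤ/27ℤ: [18, 6, 2, 1]; 4 cycles in total.
sign(π) = (−1)^{n − #cycles} = (−1)^{27−4} = (−1)^23 = -1.
Via Zolotarev, sign(π_{5}) = (5|27) = -1.

-1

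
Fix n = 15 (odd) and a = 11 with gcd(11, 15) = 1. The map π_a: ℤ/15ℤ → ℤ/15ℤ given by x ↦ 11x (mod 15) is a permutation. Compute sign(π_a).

-1

Orbit of 1 under x↦11x: [1, 11]… (length divides ord_15(11)).
10 cycles of lengths [2, 2, 2, 2, 2, 1, 1, 1, 1, 1].
n − c = 15 − 10 = 5; sign = (−1)^5 = -1.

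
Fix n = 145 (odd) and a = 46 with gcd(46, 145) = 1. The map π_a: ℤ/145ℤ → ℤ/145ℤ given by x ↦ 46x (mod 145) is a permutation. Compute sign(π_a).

-1

Start at x=46: 46 → 86 → 41 → 1 → 46 (one orbit).
Cycle lengths of π_46 on ℤ/145ℤ: [4, 4, 4, 4, 4, 4, 4, 4, 4, 4, 4, 4, 4, 4, 4, 4, 4, 4, 4, 4, 4, 4, 4, 4, 4, 4, 4, 4, 4, 4, 4, 4, 4, 4, 4, 1, 1, 1, 1, 1]; 40 cycles in total.
n − c = 145 − 40 = 105; sign = (−1)^105 = -1.
Check: (46/145) = -1 by Zolotarev.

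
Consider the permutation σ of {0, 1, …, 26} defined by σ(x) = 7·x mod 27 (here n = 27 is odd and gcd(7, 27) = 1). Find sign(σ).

Orbit of 7 under x↦7x: [7, 22, 19, 25, 13, 10, 16]… (length divides ord_27(7)).
Cycle lengths of π_7 on ℤ/27ℤ: [9, 9, 3, 3, 1, 1, 1]; 7 cycles in total.
Σ(ℓ_i−1) = 27−7 = 20; sign = (−1)^20 = +1.

+1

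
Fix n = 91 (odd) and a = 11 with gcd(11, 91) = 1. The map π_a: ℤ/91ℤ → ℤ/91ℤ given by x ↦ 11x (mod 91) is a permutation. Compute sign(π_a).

Trace 81: π^k(81) = [81, 72, 64, 67, 9, 8, 88] for k=0..6.
10 cycles of lengths [12, 12, 12, 12, 12, 12, 12, 3, 3, 1].
Σ(ℓ_i−1) = 91−10 = 81; sign = (−1)^81 = -1.

-1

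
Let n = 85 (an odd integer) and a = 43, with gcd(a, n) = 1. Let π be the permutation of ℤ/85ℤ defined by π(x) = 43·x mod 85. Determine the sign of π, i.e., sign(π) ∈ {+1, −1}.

Start at x=1: 1 → 43 → 64 → 32 → 16 → 8 → 4 → … (one orbit).
12 cycles of lengths [8, 8, 8, 8, 8, 8, 8, 8, 8, 8, 4, 1].
With 12 cycles on 85 points, sign = (−1)^{85−12} = -1.
(43|85)_J = -1 (Zolotarev's lemma cross-check).

-1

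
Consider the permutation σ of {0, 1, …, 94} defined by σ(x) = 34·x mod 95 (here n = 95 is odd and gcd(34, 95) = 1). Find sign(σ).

-1

Start at x=89: 89 → 81 → 94 → 61 → 79 → 26 → 29 → … (one orbit).
Cycle lengths of π_34 on ℤ/95ℤ: [18, 18, 18, 18, 18, 2, 2, 1]; 8 cycles in total.
95 − 8 = 87 transpositions; sign(π) = (−1)^87 = -1.
Check: (34/95) = -1 by Zolotarev.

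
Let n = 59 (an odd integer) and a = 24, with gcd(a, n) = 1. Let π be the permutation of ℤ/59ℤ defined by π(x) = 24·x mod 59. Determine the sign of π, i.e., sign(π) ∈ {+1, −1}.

Start at x=20: 20 → 8 → 15 → 6 → 26 → 34 → 49 → … (one orbit).
π_24 has 2 disjoint cycles with lengths [58, 1] on {0,…,58}.
With 2 cycles on 59 points, sign = (−1)^{59−2} = -1.
Zolotarev: (24|59) = -1, matching the cycle-count sign.

-1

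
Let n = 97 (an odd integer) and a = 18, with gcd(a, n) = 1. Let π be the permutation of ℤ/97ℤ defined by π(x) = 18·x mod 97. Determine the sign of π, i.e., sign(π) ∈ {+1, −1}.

+1

Start at x=75: 75 → 89 → 50 → 27 → 1 → 18 → 33 → … (one orbit).
The orbit structure of x ↦ 18x mod 97: 7 orbits of sizes [16, 16, 16, 16, 16, 16, 1].
sign(π) = (−1)^{n − #cycles} = (−1)^{97−7} = (−1)^90 = +1.
Check: (18/97) = +1 by Zolotarev.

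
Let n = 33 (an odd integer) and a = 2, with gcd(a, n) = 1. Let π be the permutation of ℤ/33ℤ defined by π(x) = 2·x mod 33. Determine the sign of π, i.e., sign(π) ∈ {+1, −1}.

+1

Orbit of 8 under x↦2x: [8, 16, 32, 31, 29, 25, 17]… (length divides ord_33(2)).
5 cycles of lengths [10, 10, 10, 2, 1].
5 cycles on 33: each ℓ→(−1)^(ℓ−1), product (−1)^28 = +1.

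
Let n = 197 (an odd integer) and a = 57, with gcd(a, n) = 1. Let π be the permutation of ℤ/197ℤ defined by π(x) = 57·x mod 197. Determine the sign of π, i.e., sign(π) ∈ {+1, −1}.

-1

Start at x=36: 36 → 82 → 143 → 74 → 81 → 86 → 174 → … (one orbit).
Decompose π into cycles: lengths [196, 1] (2 cycles, including the fixed point 0).
Σ(ℓ_i−1) = 197−2 = 195; sign = (−1)^195 = -1.
Via Zolotarev, sign(π_{57}) = (57|197) = -1.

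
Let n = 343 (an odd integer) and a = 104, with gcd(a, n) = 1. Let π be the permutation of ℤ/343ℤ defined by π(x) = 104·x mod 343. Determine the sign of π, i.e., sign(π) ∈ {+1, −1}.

Orbit of 120 under x↦104x: [120, 132, 8, 146, 92, 307, 29]… (length divides ord_343(104)).
Cycle type of π: 98×3 + 14×3 + 2×3 + 1; total 10 cycles.
10 cycles on 343: each ℓ→(−1)^(ℓ−1), product (−1)^333 = -1.

-1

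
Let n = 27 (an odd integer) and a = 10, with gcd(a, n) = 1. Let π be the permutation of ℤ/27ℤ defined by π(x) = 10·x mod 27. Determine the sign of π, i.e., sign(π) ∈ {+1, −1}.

+1

Trace 19: π^k(19) = [19, 1, 10] for k=0..2.
π_10 has 15 disjoint cycles with lengths [3, 3, 3, 3, 3, 3, 1, 1, 1, 1, 1, 1, 1, 1, 1] on {0,…,26}.
27 − 15 = 12 transpositions; sign(π) = (−1)^12 = +1.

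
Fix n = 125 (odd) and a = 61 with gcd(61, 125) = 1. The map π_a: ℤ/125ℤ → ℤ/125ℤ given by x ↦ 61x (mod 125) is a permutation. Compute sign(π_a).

+1

Orbit of 41 under x↦61x: [41, 1, 61, 96, 106, 91, 51]… (length divides ord_125(61)).
Cycle type of π: 25×4 + 5×4 + 1×5; total 13 cycles.
With 13 cycles on 125 points, sign = (−1)^{125−13} = +1.
(61|125)_J = +1 (Zolotarev's lemma cross-check).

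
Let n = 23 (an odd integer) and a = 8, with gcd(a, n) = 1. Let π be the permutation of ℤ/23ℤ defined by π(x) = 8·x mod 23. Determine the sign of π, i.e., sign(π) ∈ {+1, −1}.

Start at x=12: 12 → 4 → 9 → 3 → 1 → 8 → 18 → … (one orbit).
Decompose π into cycles: lengths [11, 11, 1] (3 cycles, including the fixed point 0).
With 3 cycles on 23 points, sign = (−1)^{23−3} = +1.
Via Zolotarev, sign(π_{8}) = (8|23) = +1.

+1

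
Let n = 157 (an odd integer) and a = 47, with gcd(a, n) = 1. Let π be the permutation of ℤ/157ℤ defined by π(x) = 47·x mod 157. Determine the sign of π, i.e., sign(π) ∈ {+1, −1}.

+1

Orbit of 19 under x↦47x: [19, 108, 52, 89, 101, 37, 12]… (length divides ord_157(47)).
5 cycles of lengths [39, 39, 39, 39, 1].
With 5 cycles on 157 points, sign = (−1)^{157−5} = +1.
The Jacobi symbol (47|157) = +1 (Zolotarev) agrees.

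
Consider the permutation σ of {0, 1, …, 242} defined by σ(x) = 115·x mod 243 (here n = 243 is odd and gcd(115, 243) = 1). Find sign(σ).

Start at x=34: 34 → 22 → 100 → 79 → 94 → 118 → 205 → … (one orbit).
11 cycles of lengths [81, 81, 27, 27, 9, 9, 3, 3, 1, 1, 1].
With 11 cycles on 243 points, sign = (−1)^{243−11} = +1.

+1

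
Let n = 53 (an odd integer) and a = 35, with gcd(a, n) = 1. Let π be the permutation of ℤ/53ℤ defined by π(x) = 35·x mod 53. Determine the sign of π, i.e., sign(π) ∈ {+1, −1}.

Start at x=46: 46 → 20 → 11 → 14 → 13 → 31 → 25 → … (one orbit).
Decompose π into cycles: lengths [52, 1] (2 cycles, including the fixed point 0).
n − c = 53 − 2 = 51; sign = (−1)^51 = -1.
Via Zolotarev, sign(π_{35}) = (35|53) = -1.

-1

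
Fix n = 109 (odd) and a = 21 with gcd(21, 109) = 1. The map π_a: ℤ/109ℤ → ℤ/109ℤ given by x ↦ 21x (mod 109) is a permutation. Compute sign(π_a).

+1

Orbit of 97 under x↦21x: [97, 75, 49, 48, 27, 22, 26]… (length divides ord_109(21)).
The orbit structure of x ↦ 21x mod 109: 5 orbits of sizes [27, 27, 27, 27, 1].
Σ(ℓ_i−1) = 109−5 = 104; sign = (−1)^104 = +1.
Check: (21/109) = +1 by Zolotarev.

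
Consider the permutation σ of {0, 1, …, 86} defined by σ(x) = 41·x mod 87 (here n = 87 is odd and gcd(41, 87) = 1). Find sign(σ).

+1

Trace 17: π^k(17) = [17, 1, 41, 28] for k=0..3.
π_41 has 23 disjoint cycles with lengths [4, 4, 4, 4, 4, 4, 4, 4, 4, 4, 4, 4, 4, 4, 4, 4, 4, 4, 4, 4, 4, 2, 1] on {0,…,86}.
sign(π) = (−1)^{n − #cycles} = (−1)^{87−23} = (−1)^64 = +1.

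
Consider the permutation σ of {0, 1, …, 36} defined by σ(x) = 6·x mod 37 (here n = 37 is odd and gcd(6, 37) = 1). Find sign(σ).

Trace 31: π^k(31) = [31, 1, 6, 36] for k=0..3.
10 cycles of lengths [4, 4, 4, 4, 4, 4, 4, 4, 4, 1].
With 10 cycles on 37 points, sign = (−1)^{37−10} = -1.

-1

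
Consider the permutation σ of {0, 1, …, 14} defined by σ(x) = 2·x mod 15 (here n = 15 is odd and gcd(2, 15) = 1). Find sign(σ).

+1

Start at x=4: 4 → 8 → 1 → 2 → 4 (one orbit).
Decompose π into cycles: lengths [4, 4, 4, 2, 1] (5 cycles, including the fixed point 0).
15 − 5 = 10 transpositions; sign(π) = (−1)^10 = +1.
(2|15)_J = +1 (Zolotarev's lemma cross-check).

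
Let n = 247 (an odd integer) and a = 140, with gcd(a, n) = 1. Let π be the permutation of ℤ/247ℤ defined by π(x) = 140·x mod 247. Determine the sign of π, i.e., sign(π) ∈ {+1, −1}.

Start at x=1: 1 → 140 → 87 → 77 → 159 → 30 → 1 (one orbit).
Cycle type of π: 6×38 + 3×6 + 1; total 45 cycles.
Σ(ℓ_i−1) = 247−45 = 202; sign = (−1)^202 = +1.

+1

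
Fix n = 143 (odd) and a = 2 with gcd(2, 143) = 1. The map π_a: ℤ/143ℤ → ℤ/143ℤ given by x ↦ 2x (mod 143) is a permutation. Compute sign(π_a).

+1

Start at x=25: 25 → 50 → 100 → 57 → 114 → 85 → 27 → … (one orbit).
Decompose π into cycles: lengths [60, 60, 12, 10, 1] (5 cycles, including the fixed point 0).
n − c = 143 − 5 = 138; sign = (−1)^138 = +1.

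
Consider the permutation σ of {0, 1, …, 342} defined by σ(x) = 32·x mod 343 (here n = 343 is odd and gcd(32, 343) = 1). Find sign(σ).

+1

Trace 4: π^k(4) = [4, 128, 323, 46, 100, 113, 186] for k=0..6.
Decompose π into cycles: lengths [147, 147, 21, 21, 3, 3, 1] (7 cycles, including the fixed point 0).
n − c = 343 − 7 = 336; sign = (−1)^336 = +1.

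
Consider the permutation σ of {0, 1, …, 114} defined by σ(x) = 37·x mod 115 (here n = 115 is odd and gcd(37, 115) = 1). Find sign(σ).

+1

Trace 63: π^k(63) = [63, 31, 112, 4, 33, 71, 97] for k=0..6.
Cycle type of π: 44×2 + 22 + 4 + 1; total 5 cycles.
n − c = 115 − 5 = 110; sign = (−1)^110 = +1.
The Jacobi symbol (37|115) = +1 (Zolotarev) agrees.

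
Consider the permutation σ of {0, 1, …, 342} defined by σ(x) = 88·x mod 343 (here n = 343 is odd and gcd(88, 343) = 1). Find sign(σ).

Start at x=249: 249 → 303 → 253 → 312 → 16 → 36 → 81 → … (one orbit).
Cycle type of π: 147×2 + 21×2 + 3×2 + 1; total 7 cycles.
7 cycles on 343: each ℓ→(−1)^(ℓ−1), product (−1)^336 = +1.
Check: (88/343) = +1 by Zolotarev.

+1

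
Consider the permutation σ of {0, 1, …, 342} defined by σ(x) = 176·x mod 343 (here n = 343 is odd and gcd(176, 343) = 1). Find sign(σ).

+1

Orbit of 197 under x↦176x: [197, 29, 302, 330, 113, 337, 316]… (length divides ord_343(176)).
π_176 has 19 disjoint cycles with lengths [49, 49, 49, 49, 49, 49, 7, 7, 7, 7, 7, 7, 1, 1, 1, 1, 1, 1, 1] on {0,…,342}.
n − c = 343 − 19 = 324; sign = (−1)^324 = +1.
The Jacobi symbol (176|343) = +1 (Zolotarev) agrees.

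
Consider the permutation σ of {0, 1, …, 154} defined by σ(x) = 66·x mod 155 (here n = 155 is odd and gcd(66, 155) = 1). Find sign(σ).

Orbit of 16 under x↦66x: [16, 126, 101, 1, 66]… (length divides ord_155(66)).
π_66 has 35 disjoint cycles with lengths [5, 5, 5, 5, 5, 5, 5, 5, 5, 5, 5, 5, 5, 5, 5, 5, 5, 5, 5, 5, 5, 5, 5, 5, 5, 5, 5, 5, 5, 5, 1, 1, 1, 1, 1] on {0,…,154}.
n − c = 155 − 35 = 120; sign = (−1)^120 = +1.
Via Zolotarev, sign(π_{66}) = (66|155) = +1.

+1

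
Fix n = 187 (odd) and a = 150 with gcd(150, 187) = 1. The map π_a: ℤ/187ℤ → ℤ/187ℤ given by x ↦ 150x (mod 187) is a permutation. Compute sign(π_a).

Trace 155: π^k(155) = [155, 62, 137, 167, 179, 109, 81] for k=0..6.
Decompose π into cycles: lengths [80, 80, 16, 10, 1] (5 cycles, including the fixed point 0).
Σ(ℓ_i−1) = 187−5 = 182; sign = (−1)^182 = +1.

+1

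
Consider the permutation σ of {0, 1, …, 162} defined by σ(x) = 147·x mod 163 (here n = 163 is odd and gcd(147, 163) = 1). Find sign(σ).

-1

Start at x=132: 132 → 7 → 51 → 162 → 16 → 70 → 21 → … (one orbit).
2 cycles of lengths [162, 1].
n − c = 163 − 2 = 161; sign = (−1)^161 = -1.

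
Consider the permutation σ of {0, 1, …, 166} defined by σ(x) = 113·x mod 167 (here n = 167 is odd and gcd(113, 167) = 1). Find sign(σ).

Start at x=71: 71 → 7 → 123 → 38 → 119 → 87 → 145 → … (one orbit).
The orbit structure of x ↦ 113x mod 167: 2 orbits of sizes [166, 1].
167 − 2 = 165 transpositions; sign(π) = (−1)^165 = -1.
Via Zolotarev, sign(π_{113}) = (113|167) = -1.

-1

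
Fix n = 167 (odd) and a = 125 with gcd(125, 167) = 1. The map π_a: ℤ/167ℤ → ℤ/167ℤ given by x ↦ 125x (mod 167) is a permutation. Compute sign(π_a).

-1

Orbit of 49 under x↦125x: [49, 113, 97, 101, 100, 142, 48]… (length divides ord_167(125)).
The orbit structure of x ↦ 125x mod 167: 2 orbits of sizes [166, 1].
With 2 cycles on 167 points, sign = (−1)^{167−2} = -1.
Check: (125/167) = -1 by Zolotarev.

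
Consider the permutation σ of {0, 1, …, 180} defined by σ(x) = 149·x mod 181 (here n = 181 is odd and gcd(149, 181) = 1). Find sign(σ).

-1

Orbit of 48 under x↦149x: [48, 93, 101, 26, 73, 17, 180]… (length divides ord_181(149)).
6 cycles of lengths [36, 36, 36, 36, 36, 1].
181 − 6 = 175 transpositions; sign(π) = (−1)^175 = -1.
Check: (149/181) = -1 by Zolotarev.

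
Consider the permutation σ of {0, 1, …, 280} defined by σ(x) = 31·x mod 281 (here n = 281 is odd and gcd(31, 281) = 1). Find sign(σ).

Start at x=18: 18 → 277 → 157 → 90 → 261 → 223 → 169 → … (one orbit).
Cycle lengths of π_31 on ℤ/281ℤ: [140, 140, 1]; 3 cycles in total.
Σ(ℓ_i−1) = 281−3 = 278; sign = (−1)^278 = +1.

+1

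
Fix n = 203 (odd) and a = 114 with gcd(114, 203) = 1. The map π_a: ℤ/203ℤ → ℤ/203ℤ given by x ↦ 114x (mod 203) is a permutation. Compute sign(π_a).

-1

Orbit of 79 under x↦114x: [79, 74, 113, 93, 46, 169, 184]… (length divides ord_203(114)).
The orbit structure of x ↦ 114x mod 203: 6 orbits of sizes [84, 84, 28, 3, 3, 1].
With 6 cycles on 203 points, sign = (−1)^{203−6} = -1.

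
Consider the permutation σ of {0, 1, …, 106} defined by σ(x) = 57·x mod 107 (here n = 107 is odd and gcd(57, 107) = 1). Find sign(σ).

+1

Start at x=56: 56 → 89 → 44 → 47 → 4 → 14 → 49 → … (one orbit).
3 cycles of lengths [53, 53, 1].
Σ(ℓ_i−1) = 107−3 = 104; sign = (−1)^104 = +1.
Zolotarev: (57|107) = +1, matching the cycle-count sign.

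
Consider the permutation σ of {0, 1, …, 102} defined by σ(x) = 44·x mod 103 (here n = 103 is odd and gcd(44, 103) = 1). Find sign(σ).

Start at x=63: 63 → 94 → 16 → 86 → 76 → 48 → 52 → … (one orbit).
π_44 has 2 disjoint cycles with lengths [102, 1] on {0,…,102}.
103 − 2 = 101 transpositions; sign(π) = (−1)^101 = -1.
(44|103)_J = -1 (Zolotarev's lemma cross-check).

-1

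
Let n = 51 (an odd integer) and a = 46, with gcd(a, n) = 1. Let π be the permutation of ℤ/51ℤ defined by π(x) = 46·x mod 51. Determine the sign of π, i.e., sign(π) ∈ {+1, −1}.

-1

Trace 7: π^k(7) = [7, 16, 22, 43, 40, 4, 31] for k=0..6.
Cycle lengths of π_46 on ℤ/51ℤ: [16, 16, 16, 1, 1, 1]; 6 cycles in total.
51 − 6 = 45 transpositions; sign(π) = (−1)^45 = -1.
(46|51)_J = -1 (Zolotarev's lemma cross-check).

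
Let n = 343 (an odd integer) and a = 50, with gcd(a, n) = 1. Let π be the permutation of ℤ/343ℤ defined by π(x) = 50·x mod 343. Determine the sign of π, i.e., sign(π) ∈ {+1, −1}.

Trace 50: π^k(50) = [50, 99, 148, 197, 246, 295, 1] for k=0..6.
Cycle type of π: 7×42 + 1×49; total 91 cycles.
343 − 91 = 252 transpositions; sign(π) = (−1)^252 = +1.
Zolotarev: (50|343) = +1, matching the cycle-count sign.

+1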